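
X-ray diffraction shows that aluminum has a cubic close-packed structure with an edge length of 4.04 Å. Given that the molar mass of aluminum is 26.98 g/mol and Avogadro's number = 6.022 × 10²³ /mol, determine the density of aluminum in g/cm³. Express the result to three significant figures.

An FCC unit cell contains Z = 4 atoms.
Cell volume: a³ = (4.04 Å)³ = (4.040 × 10^-8 cm)³ = 6.594 × 10^-23 cm³.
ρ = Z·M/(N_A·a³) = 4 × 26.98 / (6.022 × 10²³ × 6.594 × 10^-23) = 2.718 g/cm³.

2.72 g/cm³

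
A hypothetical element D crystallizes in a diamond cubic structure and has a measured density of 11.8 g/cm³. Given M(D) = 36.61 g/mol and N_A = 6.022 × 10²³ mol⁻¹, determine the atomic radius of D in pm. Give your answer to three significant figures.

For a diamond cubic cell (Z = 8), a³ = Z·M/(N_A·ρ) = 8 × 36.61 / (6.022 × 10²³ × 11.80) = 4.122 × 10^-23 cm³, so a = 3.454 × 10^-8 cm = 345.4 pm.
Nearest neighbors lie along the body diagonal with √3·a = 8r, so r = 0.2165 × a = 74.8 pm.

74.8 pm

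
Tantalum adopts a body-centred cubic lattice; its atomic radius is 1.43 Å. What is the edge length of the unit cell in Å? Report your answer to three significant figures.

3.30 Å

In a BCC lattice, atoms touch along the body diagonal, so √3·a = 4r.
a = 4r/√3 = 4 × 1.43 / 1.7321 = 3.30 Å.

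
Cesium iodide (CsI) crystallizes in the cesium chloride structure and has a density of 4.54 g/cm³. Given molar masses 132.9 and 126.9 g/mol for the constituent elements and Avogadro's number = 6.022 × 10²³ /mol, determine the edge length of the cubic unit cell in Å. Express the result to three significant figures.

4.56 Å

M(CsI) = 259.8 g/mol; Z = 1 formula unit per cell.
a³ = Z·M/(N_A·ρ) = 1 × 259.8 / (6.022 × 10²³ × 4.54) = 9.503 × 10^-23 cm³, so a = 4.563 × 10^-8 cm = 4.56 Å.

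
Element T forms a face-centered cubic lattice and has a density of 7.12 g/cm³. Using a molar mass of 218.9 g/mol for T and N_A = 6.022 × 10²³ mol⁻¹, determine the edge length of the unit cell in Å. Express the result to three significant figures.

5.89 Å

With Z = 4 atoms per FCC cell, a³ = Z·M/(N_A·ρ) = 4 × 218.9 / (6.022 × 10²³ × 7.120 g/cm³) = 2.042 × 10^-22 cm³.
a = (2.042 × 10^-22)^(1/3) = 5.889 × 10^-8 cm = 5.89 Å.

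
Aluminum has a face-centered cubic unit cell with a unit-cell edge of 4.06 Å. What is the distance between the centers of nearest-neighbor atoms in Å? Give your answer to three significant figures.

2.87 Å

In an FCC structure, atoms touch along the face diagonal, so √2·a = 4r; the nearest-neighbor distance equals 2r = 0.7071·a.
d = 0.7071 × 4.06 = 2.87 Å.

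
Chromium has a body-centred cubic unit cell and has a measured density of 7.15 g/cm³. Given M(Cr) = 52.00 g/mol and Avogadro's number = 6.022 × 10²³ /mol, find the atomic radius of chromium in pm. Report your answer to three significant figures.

125 pm

For a BCC cell (Z = 2), a³ = Z·M/(N_A·ρ) = 2 × 52.00 / (6.022 × 10²³ × 7.150) = 2.415 × 10^-23 cm³, so a = 2.891 × 10^-8 cm = 289.1 pm.
Atoms touch along the body diagonal, so √3·a = 4r, so r = 0.4330 × a = 125 pm.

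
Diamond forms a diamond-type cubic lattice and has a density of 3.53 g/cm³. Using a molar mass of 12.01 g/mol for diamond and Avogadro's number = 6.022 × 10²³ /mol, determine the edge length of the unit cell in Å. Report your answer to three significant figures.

3.56 Å

With Z = 8 atoms per diamond cubic cell, a³ = Z·M/(N_A·ρ) = 8 × 12.01 / (6.022 × 10²³ × 3.530 g/cm³) = 4.520 × 10^-23 cm³.
a = (4.520 × 10^-23)^(1/3) = 3.562 × 10^-8 cm = 3.56 Å.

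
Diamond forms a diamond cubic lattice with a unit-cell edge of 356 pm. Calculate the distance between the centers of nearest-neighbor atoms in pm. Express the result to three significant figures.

In a diamond cubic structure, nearest neighbors lie along the body diagonal with √3·a = 8r; the nearest-neighbor distance equals 2r = 0.4330·a.
d = 0.4330 × 356 = 154 pm.

154 pm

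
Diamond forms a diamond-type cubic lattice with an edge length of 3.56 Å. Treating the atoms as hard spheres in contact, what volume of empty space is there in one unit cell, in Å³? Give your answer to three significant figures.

In a diamond cubic lattice nearest neighbors lie along the body diagonal with √3·a = 8r, so r = 0.2165a = 0.7708 Å.
V_cell = a³ = 45.12 Å³; V_atoms = 8 × (4/3)πr³ = 15.34 Å³.
Empty space = 45.12 − 15.34 = 29.8 Å³.

29.8 Å³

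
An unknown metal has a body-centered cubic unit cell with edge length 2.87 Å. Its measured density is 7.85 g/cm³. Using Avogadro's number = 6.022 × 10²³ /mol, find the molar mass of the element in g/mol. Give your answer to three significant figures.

A BCC cell has Z = 2 atoms; a = 2.870 × 10^-8 cm.
M = ρ·N_A·a³/Z = 7.85 × 6.022 × 10²³ × 2.364 × 10^-23 / 2 = 55.9 g/mol.

55.9 g/mol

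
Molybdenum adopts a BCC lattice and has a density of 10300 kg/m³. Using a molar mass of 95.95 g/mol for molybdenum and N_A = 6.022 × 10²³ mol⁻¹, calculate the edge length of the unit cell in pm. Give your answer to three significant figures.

With Z = 2 atoms per BCC cell, a³ = Z·M/(N_A·ρ) = 2 × 95.95 / (6.022 × 10²³ × 10.30 g/cm³) = 3.094 × 10^-23 cm³.
a = (3.094 × 10^-23)^(1/3) = 3.139 × 10^-8 cm = 314 pm.

314 pm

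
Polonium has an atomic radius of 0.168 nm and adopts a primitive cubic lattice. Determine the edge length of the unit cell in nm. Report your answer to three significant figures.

In a simple cubic lattice, atoms touch along the cell edge, so a = 2r.
a = 2r = 2 × 0.168 = 0.336 nm.

0.336 nm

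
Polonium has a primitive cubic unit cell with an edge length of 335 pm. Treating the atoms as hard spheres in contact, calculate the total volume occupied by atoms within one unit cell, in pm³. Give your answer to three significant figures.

In a simple cubic lattice atoms touch along the cell edge, so a = 2r, so r = 0.5000a = 167.5 pm.
V_atoms = Z × (4/3)πr³ = 1 × (4/3)π × (167.5)³ = 1.97 × 10^7 pm³.

1.97 × 10^7 pm³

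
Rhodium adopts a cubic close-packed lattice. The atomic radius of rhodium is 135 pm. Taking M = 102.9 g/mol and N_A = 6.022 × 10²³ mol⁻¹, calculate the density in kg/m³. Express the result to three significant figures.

12300 kg/m³

In an FCC lattice, atoms touch along the face diagonal, so √2·a = 4r, giving a = 381.8 pm = 3.818 × 10^-8 cm.
With Z = 4, ρ = Z·M/(N_A·a³) = 4 × 102.9 / (6.022 × 10²³ × 5.567 × 10^-23) = 12.28 g/cm³ = 12300 kg/m³.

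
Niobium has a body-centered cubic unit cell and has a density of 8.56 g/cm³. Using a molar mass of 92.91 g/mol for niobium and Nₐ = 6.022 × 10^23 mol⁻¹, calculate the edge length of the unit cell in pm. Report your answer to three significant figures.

With Z = 2 atoms per BCC cell, a³ = Z·M/(N_A·ρ) = 2 × 92.91 / (6.022 × 10²³ × 8.560 g/cm³) = 3.605 × 10^-23 cm³.
a = (3.605 × 10^-23)^(1/3) = 3.303 × 10^-8 cm = 330 pm.

330 pm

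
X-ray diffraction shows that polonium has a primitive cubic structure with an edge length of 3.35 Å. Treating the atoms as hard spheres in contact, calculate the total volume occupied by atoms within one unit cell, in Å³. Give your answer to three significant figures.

19.7 Å³

In a simple cubic lattice atoms touch along the cell edge, so a = 2r, so r = 0.5000a = 1.675 Å.
V_atoms = Z × (4/3)πr³ = 1 × (4/3)π × (1.675)³ = 19.7 Å³.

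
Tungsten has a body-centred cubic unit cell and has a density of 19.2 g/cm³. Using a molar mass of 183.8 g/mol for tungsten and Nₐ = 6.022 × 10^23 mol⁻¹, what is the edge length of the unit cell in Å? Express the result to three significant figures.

3.17 Å

With Z = 2 atoms per BCC cell, a³ = Z·M/(N_A·ρ) = 2 × 183.8 / (6.022 × 10²³ × 19.20 g/cm³) = 3.179 × 10^-23 cm³.
a = (3.179 × 10^-23)^(1/3) = 3.168 × 10^-8 cm = 3.17 Å.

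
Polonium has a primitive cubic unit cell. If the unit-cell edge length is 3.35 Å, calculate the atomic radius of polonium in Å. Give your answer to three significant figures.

In a simple cubic lattice, atoms touch along the cell edge, so a = 2r.
r = a/2 = 3.35/2 = 1.68 Å.

1.68 Å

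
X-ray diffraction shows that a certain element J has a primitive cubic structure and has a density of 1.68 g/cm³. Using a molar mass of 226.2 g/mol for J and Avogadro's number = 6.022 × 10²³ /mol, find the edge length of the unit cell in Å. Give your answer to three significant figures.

6.07 Å

With Z = 1 atom per simple cubic cell, a³ = Z·M/(N_A·ρ) = 1 × 226.2 / (6.022 × 10²³ × 1.680 g/cm³) = 2.236 × 10^-22 cm³.
a = (2.236 × 10^-22)^(1/3) = 6.069 × 10^-8 cm = 6.07 Å.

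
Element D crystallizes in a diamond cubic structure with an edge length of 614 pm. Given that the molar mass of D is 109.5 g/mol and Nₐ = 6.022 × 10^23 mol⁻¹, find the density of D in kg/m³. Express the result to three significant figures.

6280 kg/m³

A diamond cubic unit cell contains Z = 8 atoms.
Cell volume: a³ = (614 pm)³ = (6.140 × 10^-8 cm)³ = 2.315 × 10^-22 cm³.
ρ = Z·M/(N_A·a³) = 8 × 109.5 / (6.022 × 10²³ × 2.315 × 10^-22) = 6.284 g/cm³ = 6280 kg/m³.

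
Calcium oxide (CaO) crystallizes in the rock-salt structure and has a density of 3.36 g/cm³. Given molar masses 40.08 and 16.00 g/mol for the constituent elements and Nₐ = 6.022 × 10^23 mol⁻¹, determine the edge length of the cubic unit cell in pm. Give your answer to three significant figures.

M(CaO) = 56.08 g/mol; Z = 4 formula units per cell.
a³ = Z·M/(N_A·ρ) = 4 × 56.08 / (6.022 × 10²³ × 3.36) = 1.109 × 10^-22 cm³, so a = 4.804 × 10^-8 cm = 480 pm.

480 pm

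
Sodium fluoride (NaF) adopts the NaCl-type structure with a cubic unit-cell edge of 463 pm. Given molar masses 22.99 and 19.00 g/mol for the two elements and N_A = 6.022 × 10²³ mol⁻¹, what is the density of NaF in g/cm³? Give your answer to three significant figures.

2.81 g/cm³

The NaCl-type structure contains Z = 4 formula units per cell; M(NaF) = 22.99 + 19.00 = 41.99 g/mol.
a³ = (4.630 × 10^-8 cm)³ = 9.925 × 10^-23 cm³.
ρ = 4 × 41.99 / (6.022 × 10²³ × 9.925 × 10^-23) = 2.810 g/cm³.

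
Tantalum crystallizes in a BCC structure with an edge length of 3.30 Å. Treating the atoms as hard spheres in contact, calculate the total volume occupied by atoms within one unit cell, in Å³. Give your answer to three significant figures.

24.4 Å³

In a BCC lattice atoms touch along the body diagonal, so √3·a = 4r, so r = 0.4330a = 1.429 Å.
V_atoms = Z × (4/3)πr³ = 2 × (4/3)π × (1.429)³ = 24.4 Å³.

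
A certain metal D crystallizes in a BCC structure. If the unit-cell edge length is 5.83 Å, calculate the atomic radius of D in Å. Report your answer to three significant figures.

In a BCC lattice, atoms touch along the body diagonal, so √3·a = 4r.
r = √3·a/4 = 1.7321 × 5.83 / 4 = 2.52 Å.

2.52 Å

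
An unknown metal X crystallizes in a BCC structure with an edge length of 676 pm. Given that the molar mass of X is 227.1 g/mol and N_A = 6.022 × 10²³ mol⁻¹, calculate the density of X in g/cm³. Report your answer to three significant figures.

2.44 g/cm³

A BCC unit cell contains Z = 2 atoms.
Cell volume: a³ = (676 pm)³ = (6.760 × 10^-8 cm)³ = 3.089 × 10^-22 cm³.
ρ = Z·M/(N_A·a³) = 2 × 227.1 / (6.022 × 10²³ × 3.089 × 10^-22) = 2.442 g/cm³.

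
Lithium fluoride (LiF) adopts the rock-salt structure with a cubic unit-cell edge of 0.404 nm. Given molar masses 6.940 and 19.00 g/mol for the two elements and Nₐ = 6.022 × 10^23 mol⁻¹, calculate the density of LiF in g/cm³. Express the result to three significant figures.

The rock-salt structure contains Z = 4 formula units per cell; M(LiF) = 6.940 + 19.00 = 25.94 g/mol.
a³ = (4.040 × 10^-8 cm)³ = 6.594 × 10^-23 cm³.
ρ = 4 × 25.94 / (6.022 × 10²³ × 6.594 × 10^-23) = 2.613 g/cm³.

2.61 g/cm³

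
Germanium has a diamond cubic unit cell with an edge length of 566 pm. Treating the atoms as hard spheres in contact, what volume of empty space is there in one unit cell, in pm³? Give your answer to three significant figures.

1.20 × 10^8 pm³

In a diamond cubic lattice nearest neighbors lie along the body diagonal with √3·a = 8r, so r = 0.2165a = 122.5 pm.
V_cell = a³ = 1.813 × 10^8 pm³; V_atoms = 8 × (4/3)πr³ = 6.167 × 10^7 pm³.
Empty space = 1.813 × 10^8 − 6.167 × 10^7 = 1.20 × 10^8 pm³.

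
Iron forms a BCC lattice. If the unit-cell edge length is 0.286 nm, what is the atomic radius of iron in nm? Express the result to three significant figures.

0.124 nm

In a BCC lattice, atoms touch along the body diagonal, so √3·a = 4r.
r = √3·a/4 = 1.7321 × 0.286 / 4 = 0.124 nm.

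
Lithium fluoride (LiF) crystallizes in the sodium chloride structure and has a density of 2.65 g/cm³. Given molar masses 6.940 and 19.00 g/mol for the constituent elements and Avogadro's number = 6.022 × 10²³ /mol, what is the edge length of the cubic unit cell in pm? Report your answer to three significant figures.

M(LiF) = 25.94 g/mol; Z = 4 formula units per cell.
a³ = Z·M/(N_A·ρ) = 4 × 25.94 / (6.022 × 10²³ × 2.65) = 6.502 × 10^-23 cm³, so a = 4.021 × 10^-8 cm = 402 pm.

402 pm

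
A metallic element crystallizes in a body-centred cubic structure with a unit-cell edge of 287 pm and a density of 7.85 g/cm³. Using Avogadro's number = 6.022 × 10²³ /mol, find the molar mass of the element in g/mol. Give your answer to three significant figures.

55.9 g/mol

A BCC cell has Z = 2 atoms; a = 2.870 × 10^-8 cm.
M = ρ·N_A·a³/Z = 7.85 × 6.022 × 10²³ × 2.364 × 10^-23 / 2 = 55.9 g/mol.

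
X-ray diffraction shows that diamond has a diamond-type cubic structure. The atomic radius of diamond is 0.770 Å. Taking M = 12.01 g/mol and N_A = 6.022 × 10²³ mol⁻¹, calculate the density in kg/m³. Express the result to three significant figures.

3550 kg/m³

In a diamond cubic lattice, nearest neighbors lie along the body diagonal with √3·a = 8r, giving a = 3.556 Å = 3.556 × 10^-8 cm.
With Z = 8, ρ = Z·M/(N_A·a³) = 8 × 12.01 / (6.022 × 10²³ × 4.498 × 10^-23) = 3.547 g/cm³ = 3550 kg/m³.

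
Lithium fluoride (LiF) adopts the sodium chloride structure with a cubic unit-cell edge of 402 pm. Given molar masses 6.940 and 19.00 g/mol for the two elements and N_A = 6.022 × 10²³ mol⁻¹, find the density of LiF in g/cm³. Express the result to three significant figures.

2.65 g/cm³

The sodium chloride structure contains Z = 4 formula units per cell; M(LiF) = 6.940 + 19.00 = 25.94 g/mol.
a³ = (4.020 × 10^-8 cm)³ = 6.496 × 10^-23 cm³.
ρ = 4 × 25.94 / (6.022 × 10²³ × 6.496 × 10^-23) = 2.652 g/cm³.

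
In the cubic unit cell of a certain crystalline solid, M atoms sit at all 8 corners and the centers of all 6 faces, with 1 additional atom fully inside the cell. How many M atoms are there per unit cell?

5

Corner atoms are shared by 8 cells (1/8 each), face atoms by 2 (1/2 each), interior atoms are unshared.
Net atoms = 8 × 1/8 + 6 × 1/2 + 1 = 1 + 3 + 1 = 5.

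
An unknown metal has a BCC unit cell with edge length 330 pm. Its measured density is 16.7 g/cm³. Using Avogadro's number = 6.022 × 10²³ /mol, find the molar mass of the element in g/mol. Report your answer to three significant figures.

A BCC cell has Z = 2 atoms; a = 3.300 × 10^-8 cm.
M = ρ·N_A·a³/Z = 16.7 × 6.022 × 10²³ × 3.594 × 10^-23 / 2 = 181 g/mol.

181 g/mol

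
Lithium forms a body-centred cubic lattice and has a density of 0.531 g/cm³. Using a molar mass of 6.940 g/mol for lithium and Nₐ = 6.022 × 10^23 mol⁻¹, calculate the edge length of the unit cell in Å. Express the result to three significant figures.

3.51 Å

With Z = 2 atoms per BCC cell, a³ = Z·M/(N_A·ρ) = 2 × 6.940 / (6.022 × 10²³ × 0.5310 g/cm³) = 4.341 × 10^-23 cm³.
a = (4.341 × 10^-23)^(1/3) = 3.514 × 10^-8 cm = 3.51 Å.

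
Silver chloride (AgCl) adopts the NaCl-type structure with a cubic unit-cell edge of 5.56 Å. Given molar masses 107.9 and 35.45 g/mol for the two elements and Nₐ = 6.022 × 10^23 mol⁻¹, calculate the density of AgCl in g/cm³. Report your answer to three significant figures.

The NaCl-type structure contains Z = 4 formula units per cell; M(AgCl) = 107.9 + 35.45 = 143.35 g/mol.
a³ = (5.560 × 10^-8 cm)³ = 1.719 × 10^-22 cm³.
ρ = 4 × 143.35 / (6.022 × 10²³ × 1.719 × 10^-22) = 5.540 g/cm³.

5.54 g/cm³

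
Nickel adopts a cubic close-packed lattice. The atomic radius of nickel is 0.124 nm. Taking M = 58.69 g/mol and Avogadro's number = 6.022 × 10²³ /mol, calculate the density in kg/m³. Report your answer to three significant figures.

In an FCC lattice, atoms touch along the face diagonal, so √2·a = 4r, giving a = 0.3507 nm = 3.507 × 10^-8 cm.
With Z = 4, ρ = Z·M/(N_A·a³) = 4 × 58.69 / (6.022 × 10²³ × 4.314 × 10^-23) = 9.036 g/cm³ = 9040 kg/m³.

9040 kg/m³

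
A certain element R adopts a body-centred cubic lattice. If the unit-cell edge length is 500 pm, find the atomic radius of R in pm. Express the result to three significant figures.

In a BCC lattice, atoms touch along the body diagonal, so √3·a = 4r.
r = √3·a/4 = 1.7321 × 500 / 4 = 217 pm.

217 pm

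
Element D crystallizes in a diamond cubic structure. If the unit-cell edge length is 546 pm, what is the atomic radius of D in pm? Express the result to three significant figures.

In a diamond cubic lattice, nearest neighbors lie along the body diagonal with √3·a = 8r.
r = √3·a/8 = 1.7321 × 546 / 8 = 118 pm.

118 pm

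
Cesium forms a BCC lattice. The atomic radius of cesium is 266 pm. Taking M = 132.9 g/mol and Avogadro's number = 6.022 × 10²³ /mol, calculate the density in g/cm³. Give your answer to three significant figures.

In a BCC lattice, atoms touch along the body diagonal, so √3·a = 4r, giving a = 614.3 pm = 6.143 × 10^-8 cm.
With Z = 2, ρ = Z·M/(N_A·a³) = 2 × 132.9 / (6.022 × 10²³ × 2.318 × 10^-22) = 1.904 g/cm³.

1.90 g/cm³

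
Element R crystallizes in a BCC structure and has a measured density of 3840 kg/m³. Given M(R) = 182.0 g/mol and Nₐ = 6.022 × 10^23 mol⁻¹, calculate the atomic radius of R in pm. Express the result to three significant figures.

For a BCC cell (Z = 2), a³ = Z·M/(N_A·ρ) = 2 × 182.0 / (6.022 × 10²³ × 3.840) = 1.574 × 10^-22 cm³, so a = 5.399 × 10^-8 cm = 539.9 pm.
Atoms touch along the body diagonal, so √3·a = 4r, so r = 0.4330 × a = 234 pm.

234 pm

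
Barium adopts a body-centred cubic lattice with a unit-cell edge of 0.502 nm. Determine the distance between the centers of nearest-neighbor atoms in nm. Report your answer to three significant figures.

0.435 nm

In a BCC structure, atoms touch along the body diagonal, so √3·a = 4r; the nearest-neighbor distance equals 2r = 0.8660·a.
d = 0.8660 × 0.502 = 0.435 nm.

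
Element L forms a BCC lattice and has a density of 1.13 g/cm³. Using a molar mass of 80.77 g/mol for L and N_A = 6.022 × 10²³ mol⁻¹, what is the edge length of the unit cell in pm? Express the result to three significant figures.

619 pm

With Z = 2 atoms per BCC cell, a³ = Z·M/(N_A·ρ) = 2 × 80.77 / (6.022 × 10²³ × 1.130 g/cm³) = 2.374 × 10^-22 cm³.
a = (2.374 × 10^-22)^(1/3) = 6.192 × 10^-8 cm = 619 pm.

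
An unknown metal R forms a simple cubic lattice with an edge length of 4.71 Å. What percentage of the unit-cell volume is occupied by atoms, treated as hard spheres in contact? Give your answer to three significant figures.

In a simple cubic lattice atoms touch along the cell edge, so a = 2r, so r = 0.5000a = 2.355 Å.
Packing fraction = Z·(4/3)πr³ / a³ = 1 × (4/3)π × (2.355)³ / (4.71)³ = 0.5236 = 52.4%.

52.4%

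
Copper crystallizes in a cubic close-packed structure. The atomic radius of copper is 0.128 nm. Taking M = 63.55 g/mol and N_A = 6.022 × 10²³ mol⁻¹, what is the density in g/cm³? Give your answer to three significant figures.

8.90 g/cm³

In an FCC lattice, atoms touch along the face diagonal, so √2·a = 4r, giving a = 0.3620 nm = 3.620 × 10^-8 cm.
With Z = 4, ρ = Z·M/(N_A·a³) = 4 × 63.55 / (6.022 × 10²³ × 4.745 × 10^-23) = 8.895 g/cm³.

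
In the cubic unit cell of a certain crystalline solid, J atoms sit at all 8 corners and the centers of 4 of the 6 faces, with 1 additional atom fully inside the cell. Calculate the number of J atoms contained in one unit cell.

4

Corner atoms are shared by 8 cells (1/8 each), face atoms by 2 (1/2 each), interior atoms are unshared.
Net atoms = 8 × 1/8 + 4 × 1/2 + 1 = 1 + 2 + 1 = 4.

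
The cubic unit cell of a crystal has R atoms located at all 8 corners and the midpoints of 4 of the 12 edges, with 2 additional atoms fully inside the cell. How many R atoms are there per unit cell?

4

Corner atoms are shared by 8 cells (1/8 each), edge atoms by 4 (1/4 each), interior atoms are unshared.
Net atoms = 8 × 1/8 + 4 × 1/4 + 2 = 1 + 1 + 2 = 4.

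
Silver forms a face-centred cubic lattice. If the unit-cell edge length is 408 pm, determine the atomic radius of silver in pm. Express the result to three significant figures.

In an FCC lattice, atoms touch along the face diagonal, so √2·a = 4r.
r = √2·a/4 = 1.4142 × 408 / 4 = 144 pm.

144 pm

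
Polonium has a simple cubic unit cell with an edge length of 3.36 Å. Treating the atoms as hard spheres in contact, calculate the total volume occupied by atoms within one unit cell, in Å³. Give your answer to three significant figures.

19.9 Å³

In a simple cubic lattice atoms touch along the cell edge, so a = 2r, so r = 0.5000a = 1.680 Å.
V_atoms = Z × (4/3)πr³ = 1 × (4/3)π × (1.680)³ = 19.9 Å³.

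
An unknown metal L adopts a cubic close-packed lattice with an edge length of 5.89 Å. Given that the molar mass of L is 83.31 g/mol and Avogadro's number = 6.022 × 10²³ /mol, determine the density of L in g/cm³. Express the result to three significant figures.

2.71 g/cm³

An FCC unit cell contains Z = 4 atoms.
Cell volume: a³ = (5.89 Å)³ = (5.890 × 10^-8 cm)³ = 2.043 × 10^-22 cm³.
ρ = Z·M/(N_A·a³) = 4 × 83.31 / (6.022 × 10²³ × 2.043 × 10^-22) = 2.708 g/cm³.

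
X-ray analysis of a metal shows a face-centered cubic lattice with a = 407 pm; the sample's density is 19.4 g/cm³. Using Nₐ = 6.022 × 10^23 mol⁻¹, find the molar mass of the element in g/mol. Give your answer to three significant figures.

197 g/mol

An FCC cell has Z = 4 atoms; a = 4.070 × 10^-8 cm.
M = ρ·N_A·a³/Z = 19.4 × 6.022 × 10²³ × 6.742 × 10^-23 / 4 = 197 g/mol.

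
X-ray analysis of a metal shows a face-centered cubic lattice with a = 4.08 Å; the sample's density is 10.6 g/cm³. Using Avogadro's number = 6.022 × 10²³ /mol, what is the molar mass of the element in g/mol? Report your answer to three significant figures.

108 g/mol

An FCC cell has Z = 4 atoms; a = 4.080 × 10^-8 cm.
M = ρ·N_A·a³/Z = 10.6 × 6.022 × 10²³ × 6.792 × 10^-23 / 4 = 108 g/mol.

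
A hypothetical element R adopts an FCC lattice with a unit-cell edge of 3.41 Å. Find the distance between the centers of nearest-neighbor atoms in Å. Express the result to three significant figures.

In an FCC structure, atoms touch along the face diagonal, so √2·a = 4r; the nearest-neighbor distance equals 2r = 0.7071·a.
d = 0.7071 × 3.41 = 2.41 Å.

2.41 Å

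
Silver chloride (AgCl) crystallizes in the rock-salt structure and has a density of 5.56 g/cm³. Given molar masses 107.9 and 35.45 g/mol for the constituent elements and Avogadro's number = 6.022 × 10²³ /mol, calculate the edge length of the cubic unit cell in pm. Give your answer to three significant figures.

M(AgCl) = 143.35 g/mol; Z = 4 formula units per cell.
a³ = Z·M/(N_A·ρ) = 4 × 143.35 / (6.022 × 10²³ × 5.56) = 1.713 × 10^-22 cm³, so a = 5.553 × 10^-8 cm = 555 pm.

555 pm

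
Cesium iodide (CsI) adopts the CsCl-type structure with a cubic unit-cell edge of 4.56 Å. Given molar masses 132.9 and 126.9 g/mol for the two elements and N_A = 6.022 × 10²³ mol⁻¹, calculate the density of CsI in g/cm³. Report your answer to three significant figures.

4.55 g/cm³

The CsCl-type structure contains Z = 1 formula unit per cell; M(CsI) = 132.9 + 126.9 = 259.8 g/mol.
a³ = (4.560 × 10^-8 cm)³ = 9.482 × 10^-23 cm³.
ρ = 1 × 259.8 / (6.022 × 10²³ × 9.482 × 10^-23) = 4.550 g/cm³.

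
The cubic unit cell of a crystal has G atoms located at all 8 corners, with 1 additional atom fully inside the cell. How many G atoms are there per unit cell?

Corner atoms are shared by 8 cells (1/8 each), interior atoms are unshared.
Net atoms = 8 × 1/8 + 1 = 1 + 1 = 2.

2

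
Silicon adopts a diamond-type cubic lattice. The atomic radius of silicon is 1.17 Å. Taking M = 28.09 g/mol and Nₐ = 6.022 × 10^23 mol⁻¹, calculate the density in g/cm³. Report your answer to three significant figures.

In a diamond cubic lattice, nearest neighbors lie along the body diagonal with √3·a = 8r, giving a = 5.404 Å = 5.404 × 10^-8 cm.
With Z = 8, ρ = Z·M/(N_A·a³) = 8 × 28.09 / (6.022 × 10²³ × 1.578 × 10^-22) = 2.365 g/cm³.

2.36 g/cm³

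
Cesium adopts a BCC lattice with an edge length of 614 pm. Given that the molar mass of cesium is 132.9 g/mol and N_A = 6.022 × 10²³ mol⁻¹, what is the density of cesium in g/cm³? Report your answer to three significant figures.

1.91 g/cm³

A BCC unit cell contains Z = 2 atoms.
Cell volume: a³ = (614 pm)³ = (6.140 × 10^-8 cm)³ = 2.315 × 10^-22 cm³.
ρ = Z·M/(N_A·a³) = 2 × 132.9 / (6.022 × 10²³ × 2.315 × 10^-22) = 1.907 g/cm³.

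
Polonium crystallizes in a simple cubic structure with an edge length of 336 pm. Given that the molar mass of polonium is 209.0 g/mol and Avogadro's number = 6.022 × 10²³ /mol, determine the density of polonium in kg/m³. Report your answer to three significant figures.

A simple cubic unit cell contains Z = 1 atom.
Cell volume: a³ = (336 pm)³ = (3.360 × 10^-8 cm)³ = 3.793 × 10^-23 cm³.
ρ = Z·M/(N_A·a³) = 1 × 209.0 / (6.022 × 10²³ × 3.793 × 10^-23) = 9.149 g/cm³ = 9150 kg/m³.

9150 kg/m³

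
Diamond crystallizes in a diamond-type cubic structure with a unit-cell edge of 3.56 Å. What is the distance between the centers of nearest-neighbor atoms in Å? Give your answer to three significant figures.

In a diamond cubic structure, nearest neighbors lie along the body diagonal with √3·a = 8r; the nearest-neighbor distance equals 2r = 0.4330·a.
d = 0.4330 × 3.56 = 1.54 Å.

1.54 Å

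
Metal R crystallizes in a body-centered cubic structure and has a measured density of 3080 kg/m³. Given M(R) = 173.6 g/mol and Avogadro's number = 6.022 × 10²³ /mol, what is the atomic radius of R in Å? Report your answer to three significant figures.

For a BCC cell (Z = 2), a³ = Z·M/(N_A·ρ) = 2 × 173.6 / (6.022 × 10²³ × 3.080) = 1.872 × 10^-22 cm³, so a = 5.720 × 10^-8 cm = 5.720 Å.
Atoms touch along the body diagonal, so √3·a = 4r, so r = 0.4330 × a = 2.48 Å.

2.48 Å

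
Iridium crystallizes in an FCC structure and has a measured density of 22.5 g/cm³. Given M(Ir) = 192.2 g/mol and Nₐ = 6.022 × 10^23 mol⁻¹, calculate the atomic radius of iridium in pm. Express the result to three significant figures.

For an FCC cell (Z = 4), a³ = Z·M/(N_A·ρ) = 4 × 192.2 / (6.022 × 10²³ × 22.50) = 5.674 × 10^-23 cm³, so a = 3.843 × 10^-8 cm = 384.3 pm.
Atoms touch along the face diagonal, so √2·a = 4r, so r = 0.3536 × a = 136 pm.

136 pm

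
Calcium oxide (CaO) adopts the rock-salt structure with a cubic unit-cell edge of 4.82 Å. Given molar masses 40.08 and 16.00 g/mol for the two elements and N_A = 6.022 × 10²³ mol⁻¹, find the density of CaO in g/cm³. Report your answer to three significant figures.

The rock-salt structure contains Z = 4 formula units per cell; M(CaO) = 40.08 + 16.00 = 56.08 g/mol.
a³ = (4.820 × 10^-8 cm)³ = 1.120 × 10^-22 cm³.
ρ = 4 × 56.08 / (6.022 × 10²³ × 1.120 × 10^-22) = 3.326 g/cm³.

3.33 g/cm³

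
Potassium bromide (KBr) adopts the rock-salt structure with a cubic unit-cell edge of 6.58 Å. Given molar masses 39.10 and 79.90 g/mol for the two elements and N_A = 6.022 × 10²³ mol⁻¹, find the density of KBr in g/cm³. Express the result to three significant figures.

2.77 g/cm³

The rock-salt structure contains Z = 4 formula units per cell; M(KBr) = 39.10 + 79.90 = 119.0 g/mol.
a³ = (6.580 × 10^-8 cm)³ = 2.849 × 10^-22 cm³.
ρ = 4 × 119.0 / (6.022 × 10²³ × 2.849 × 10^-22) = 2.775 g/cm³.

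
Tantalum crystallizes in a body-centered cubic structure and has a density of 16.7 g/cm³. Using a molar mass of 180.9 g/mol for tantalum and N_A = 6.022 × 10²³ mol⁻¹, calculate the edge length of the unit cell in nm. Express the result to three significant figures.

0.330 nm

With Z = 2 atoms per BCC cell, a³ = Z·M/(N_A·ρ) = 2 × 180.9 / (6.022 × 10²³ × 16.70 g/cm³) = 3.598 × 10^-23 cm³.
a = (3.598 × 10^-23)^(1/3) = 3.301 × 10^-8 cm = 0.330 nm.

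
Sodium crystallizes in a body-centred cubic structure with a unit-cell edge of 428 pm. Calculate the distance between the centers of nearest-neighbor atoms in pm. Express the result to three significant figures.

In a BCC structure, atoms touch along the body diagonal, so √3·a = 4r; the nearest-neighbor distance equals 2r = 0.8660·a.
d = 0.8660 × 428 = 371 pm.

371 pm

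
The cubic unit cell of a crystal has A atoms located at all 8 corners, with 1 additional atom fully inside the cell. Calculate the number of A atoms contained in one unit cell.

2

Corner atoms are shared by 8 cells (1/8 each), interior atoms are unshared.
Net atoms = 8 × 1/8 + 1 = 1 + 1 = 2.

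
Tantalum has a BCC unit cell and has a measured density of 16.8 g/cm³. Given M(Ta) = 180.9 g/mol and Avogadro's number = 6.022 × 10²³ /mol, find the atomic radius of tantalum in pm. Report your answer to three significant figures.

143 pm

For a BCC cell (Z = 2), a³ = Z·M/(N_A·ρ) = 2 × 180.9 / (6.022 × 10²³ × 16.80) = 3.576 × 10^-23 cm³, so a = 3.295 × 10^-8 cm = 329.5 pm.
Atoms touch along the body diagonal, so √3·a = 4r, so r = 0.4330 × a = 143 pm.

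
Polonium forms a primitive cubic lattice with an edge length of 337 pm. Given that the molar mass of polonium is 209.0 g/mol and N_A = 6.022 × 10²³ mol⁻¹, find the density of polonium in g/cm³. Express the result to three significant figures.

A simple cubic unit cell contains Z = 1 atom.
Cell volume: a³ = (337 pm)³ = (3.370 × 10^-8 cm)³ = 3.827 × 10^-23 cm³.
ρ = Z·M/(N_A·a³) = 1 × 209.0 / (6.022 × 10²³ × 3.827 × 10^-23) = 9.068 g/cm³.

9.07 g/cm³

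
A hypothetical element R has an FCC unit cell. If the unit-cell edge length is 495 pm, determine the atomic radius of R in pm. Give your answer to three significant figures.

In an FCC lattice, atoms touch along the face diagonal, so √2·a = 4r.
r = √2·a/4 = 1.4142 × 495 / 4 = 175 pm.

175 pm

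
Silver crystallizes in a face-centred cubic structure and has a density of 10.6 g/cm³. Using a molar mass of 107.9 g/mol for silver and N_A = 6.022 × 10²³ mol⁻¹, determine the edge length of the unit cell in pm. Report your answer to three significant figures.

407 pm

With Z = 4 atoms per FCC cell, a³ = Z·M/(N_A·ρ) = 4 × 107.9 / (6.022 × 10²³ × 10.60 g/cm³) = 6.761 × 10^-23 cm³.
a = (6.761 × 10^-23)^(1/3) = 4.074 × 10^-8 cm = 407 pm.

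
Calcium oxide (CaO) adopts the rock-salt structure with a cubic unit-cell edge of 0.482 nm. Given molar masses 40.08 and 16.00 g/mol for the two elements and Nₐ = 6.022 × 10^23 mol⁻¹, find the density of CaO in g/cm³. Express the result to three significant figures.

3.33 g/cm³

The rock-salt structure contains Z = 4 formula units per cell; M(CaO) = 40.08 + 16.00 = 56.08 g/mol.
a³ = (4.820 × 10^-8 cm)³ = 1.120 × 10^-22 cm³.
ρ = 4 × 56.08 / (6.022 × 10²³ × 1.120 × 10^-22) = 3.326 g/cm³.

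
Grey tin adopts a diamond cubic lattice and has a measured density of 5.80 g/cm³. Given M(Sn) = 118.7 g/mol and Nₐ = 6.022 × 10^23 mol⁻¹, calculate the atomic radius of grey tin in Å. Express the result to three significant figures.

For a diamond cubic cell (Z = 8), a³ = Z·M/(N_A·ρ) = 8 × 118.7 / (6.022 × 10²³ × 5.800) = 2.719 × 10^-22 cm³, so a = 6.478 × 10^-8 cm = 6.478 Å.
Nearest neighbors lie along the body diagonal with √3·a = 8r, so r = 0.2165 × a = 1.40 Å.

1.40 Å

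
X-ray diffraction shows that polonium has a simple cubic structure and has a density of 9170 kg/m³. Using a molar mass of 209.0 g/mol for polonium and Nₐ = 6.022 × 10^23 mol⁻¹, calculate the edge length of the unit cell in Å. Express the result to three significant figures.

3.36 Å

With Z = 1 atom per simple cubic cell, a³ = Z·M/(N_A·ρ) = 1 × 209.0 / (6.022 × 10²³ × 9.170 g/cm³) = 3.785 × 10^-23 cm³.
a = (3.785 × 10^-23)^(1/3) = 3.357 × 10^-8 cm = 3.36 Å.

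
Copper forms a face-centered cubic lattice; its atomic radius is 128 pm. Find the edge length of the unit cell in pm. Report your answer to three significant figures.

362 pm

In an FCC lattice, atoms touch along the face diagonal, so √2·a = 4r.
a = 4r/√2 = 4 × 128 / 1.4142 = 362 pm.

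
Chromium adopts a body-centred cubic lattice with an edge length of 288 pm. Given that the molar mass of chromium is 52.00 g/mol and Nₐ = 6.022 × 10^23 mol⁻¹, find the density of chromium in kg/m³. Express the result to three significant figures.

7230 kg/m³

A BCC unit cell contains Z = 2 atoms.
Cell volume: a³ = (288 pm)³ = (2.880 × 10^-8 cm)³ = 2.389 × 10^-23 cm³.
ρ = Z·M/(N_A·a³) = 2 × 52.00 / (6.022 × 10²³ × 2.389 × 10^-23) = 7.230 g/cm³ = 7230 kg/m³.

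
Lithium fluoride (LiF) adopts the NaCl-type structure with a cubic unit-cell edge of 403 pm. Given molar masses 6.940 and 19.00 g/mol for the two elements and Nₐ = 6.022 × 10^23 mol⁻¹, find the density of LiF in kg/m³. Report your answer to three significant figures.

The NaCl-type structure contains Z = 4 formula units per cell; M(LiF) = 6.940 + 19.00 = 25.94 g/mol.
a³ = (4.030 × 10^-8 cm)³ = 6.545 × 10^-23 cm³.
ρ = 4 × 25.94 / (6.022 × 10²³ × 6.545 × 10^-23) = 2.633 g/cm³ = 2630 kg/m³.

2630 kg/m³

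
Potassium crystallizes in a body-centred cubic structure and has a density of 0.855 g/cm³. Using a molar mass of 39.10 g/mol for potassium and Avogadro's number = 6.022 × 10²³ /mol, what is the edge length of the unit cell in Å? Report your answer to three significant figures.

With Z = 2 atoms per BCC cell, a³ = Z·M/(N_A·ρ) = 2 × 39.10 / (6.022 × 10²³ × 0.8550 g/cm³) = 1.519 × 10^-22 cm³.
a = (1.519 × 10^-22)^(1/3) = 5.335 × 10^-8 cm = 5.34 Å.

5.34 Å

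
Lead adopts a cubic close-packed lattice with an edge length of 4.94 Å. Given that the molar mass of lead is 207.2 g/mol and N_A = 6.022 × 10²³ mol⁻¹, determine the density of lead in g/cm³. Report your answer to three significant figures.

An FCC unit cell contains Z = 4 atoms.
Cell volume: a³ = (4.94 Å)³ = (4.940 × 10^-8 cm)³ = 1.206 × 10^-22 cm³.
ρ = Z·M/(N_A·a³) = 4 × 207.2 / (6.022 × 10²³ × 1.206 × 10^-22) = 11.42 g/cm³.

11.4 g/cm³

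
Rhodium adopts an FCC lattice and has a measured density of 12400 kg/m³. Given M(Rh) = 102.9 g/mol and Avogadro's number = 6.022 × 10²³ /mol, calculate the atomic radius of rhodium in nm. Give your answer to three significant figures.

For an FCC cell (Z = 4), a³ = Z·M/(N_A·ρ) = 4 × 102.9 / (6.022 × 10²³ × 12.40) = 5.512 × 10^-23 cm³, so a = 3.806 × 10^-8 cm = 0.3806 nm.
Atoms touch along the face diagonal, so √2·a = 4r, so r = 0.3536 × a = 0.135 nm.

0.135 nm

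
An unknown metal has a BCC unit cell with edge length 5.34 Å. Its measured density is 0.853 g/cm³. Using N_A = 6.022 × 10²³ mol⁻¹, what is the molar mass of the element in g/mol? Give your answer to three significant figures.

39.1 g/mol

A BCC cell has Z = 2 atoms; a = 5.340 × 10^-8 cm.
M = ρ·N_A·a³/Z = 0.853 × 6.022 × 10²³ × 1.523 × 10^-22 / 2 = 39.1 g/mol.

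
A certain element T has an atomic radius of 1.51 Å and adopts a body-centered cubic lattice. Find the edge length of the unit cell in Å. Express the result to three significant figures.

3.49 Å

In a BCC lattice, atoms touch along the body diagonal, so √3·a = 4r.
a = 4r/√3 = 4 × 1.51 / 1.7321 = 3.49 Å.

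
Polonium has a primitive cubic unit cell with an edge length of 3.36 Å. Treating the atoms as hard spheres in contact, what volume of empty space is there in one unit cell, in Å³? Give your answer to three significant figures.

In a simple cubic lattice atoms touch along the cell edge, so a = 2r, so r = 0.5000a = 1.680 Å.
V_cell = a³ = 37.93 Å³; V_atoms = 1 × (4/3)πr³ = 19.86 Å³.
Empty space = 37.93 − 19.86 = 18.1 Å³.

18.1 Å³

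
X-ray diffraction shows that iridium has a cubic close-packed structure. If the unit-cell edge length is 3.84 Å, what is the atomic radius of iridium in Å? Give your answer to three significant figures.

In an FCC lattice, atoms touch along the face diagonal, so √2·a = 4r.
r = √2·a/4 = 1.4142 × 3.84 / 4 = 1.36 Å.

1.36 Å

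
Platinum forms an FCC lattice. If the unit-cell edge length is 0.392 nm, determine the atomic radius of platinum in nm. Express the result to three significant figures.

0.139 nm

In an FCC lattice, atoms touch along the face diagonal, so √2·a = 4r.
r = √2·a/4 = 1.4142 × 0.392 / 4 = 0.139 nm.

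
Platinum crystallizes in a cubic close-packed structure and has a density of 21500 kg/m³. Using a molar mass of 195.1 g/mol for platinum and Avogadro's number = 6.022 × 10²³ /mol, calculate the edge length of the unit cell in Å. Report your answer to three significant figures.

3.92 Å

With Z = 4 atoms per FCC cell, a³ = Z·M/(N_A·ρ) = 4 × 195.1 / (6.022 × 10²³ × 21.50 g/cm³) = 6.028 × 10^-23 cm³.
a = (6.028 × 10^-23)^(1/3) = 3.921 × 10^-8 cm = 3.92 Å.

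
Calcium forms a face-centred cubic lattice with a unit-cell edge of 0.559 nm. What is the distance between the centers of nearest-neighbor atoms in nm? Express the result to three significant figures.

0.395 nm

In an FCC structure, atoms touch along the face diagonal, so √2·a = 4r; the nearest-neighbor distance equals 2r = 0.7071·a.
d = 0.7071 × 0.559 = 0.395 nm.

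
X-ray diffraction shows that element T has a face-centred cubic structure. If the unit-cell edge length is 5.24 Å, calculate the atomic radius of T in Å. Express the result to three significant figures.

In an FCC lattice, atoms touch along the face diagonal, so √2·a = 4r.
r = √2·a/4 = 1.4142 × 5.24 / 4 = 1.85 Å.

1.85 Å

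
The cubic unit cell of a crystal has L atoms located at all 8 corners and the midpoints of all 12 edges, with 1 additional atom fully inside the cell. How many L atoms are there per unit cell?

Corner atoms are shared by 8 cells (1/8 each), edge atoms by 4 (1/4 each), interior atoms are unshared.
Net atoms = 8 × 1/8 + 12 × 1/4 + 1 = 1 + 3 + 1 = 5.

5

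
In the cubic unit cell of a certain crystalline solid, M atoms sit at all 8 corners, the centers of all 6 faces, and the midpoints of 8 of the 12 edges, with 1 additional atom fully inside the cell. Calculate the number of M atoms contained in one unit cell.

7

Corner atoms are shared by 8 cells (1/8 each), face atoms by 2 (1/2 each), edge atoms by 4 (1/4 each), interior atoms are unshared.
Net atoms = 8 × 1/8 + 6 × 1/2 + 8 × 1/4 + 1 = 1 + 3 + 2 + 1 = 7.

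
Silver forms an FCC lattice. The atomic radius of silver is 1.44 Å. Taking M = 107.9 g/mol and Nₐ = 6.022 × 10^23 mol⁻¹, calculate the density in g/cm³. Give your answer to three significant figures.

10.6 g/cm³

In an FCC lattice, atoms touch along the face diagonal, so √2·a = 4r, giving a = 4.073 Å = 4.073 × 10^-8 cm.
With Z = 4, ρ = Z·M/(N_A·a³) = 4 × 107.9 / (6.022 × 10²³ × 6.757 × 10^-23) = 10.61 g/cm³.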